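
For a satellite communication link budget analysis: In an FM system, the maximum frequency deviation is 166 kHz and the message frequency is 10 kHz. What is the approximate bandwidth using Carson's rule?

Carson's rule: BW = 2*(delta_f + f_m)
= 2*(166 + 10) kHz = 352 kHz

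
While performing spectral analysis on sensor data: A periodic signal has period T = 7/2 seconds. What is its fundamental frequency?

The fundamental frequency is the reciprocal of the period.
f = 1/T = 1/(7/2) = 2/7 Hz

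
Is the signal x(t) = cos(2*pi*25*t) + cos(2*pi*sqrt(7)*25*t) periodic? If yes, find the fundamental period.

f1 = 25 Hz, f2 = 25*sqrt(7) Hz
Ratio f2/f1 = sqrt(7), which is irrational.
Since the frequency ratio is irrational, no common period exists.
The signal is not periodic.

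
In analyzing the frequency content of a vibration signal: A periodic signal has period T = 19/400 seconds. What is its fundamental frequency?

The fundamental frequency is the reciprocal of the period.
f = 1/T = 1/(19/400) = 400/19 Hz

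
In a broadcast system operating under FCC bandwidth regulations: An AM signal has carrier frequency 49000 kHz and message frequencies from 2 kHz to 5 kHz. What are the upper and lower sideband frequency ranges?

Upper sideband (USB) = fc + [fm_low, fm_high] = 49000 + [2, 5] = [49002, 49005] kHz
Lower sideband (LSB) = fc - [fm_high, fm_low] = 49000 - [5, 2] = [48995, 48998] kHz
Total occupied spectrum: 48995 kHz to 49005 kHz (plus carrier at 49000 kHz)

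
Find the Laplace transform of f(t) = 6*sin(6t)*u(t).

Standard pair: sin(wt)*u(t) <-> w/(s^2+w^2)
With w = 6: L{6*sin(6t)*u(t)} = 36/(s^2+36)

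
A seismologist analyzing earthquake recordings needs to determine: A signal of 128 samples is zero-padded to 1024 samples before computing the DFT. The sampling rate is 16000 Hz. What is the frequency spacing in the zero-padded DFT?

Original DFT: N = 128, resolution = f_s/N = 16000/128 = 125 Hz
Zero-padded DFT: N = 1024, resolution = f_s/N = 16000/1024 = 125/8 Hz
Zero-padding interpolates the spectrum (finer frequency grid)
but does NOT improve the true spectral resolution (ability to resolve close frequencies).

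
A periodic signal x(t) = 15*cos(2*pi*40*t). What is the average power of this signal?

Average power of A*cos(wt) is A^2/2.
P = 15^2 / 2 = 225/2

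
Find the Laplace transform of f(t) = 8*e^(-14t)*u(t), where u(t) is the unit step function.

Standard Laplace transform pair:
e^(-at)*u(t) <-> 1/(s+a)
With a = 14: L{8*e^(-14t)*u(t)} = 8/(s+14), ROC: Re(s) > -14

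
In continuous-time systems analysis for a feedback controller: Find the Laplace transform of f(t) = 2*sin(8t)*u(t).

Standard pair: sin(wt)*u(t) <-> w/(s^2+w^2)
With w = 8: L{2*sin(8t)*u(t)} = 16/(s^2+64)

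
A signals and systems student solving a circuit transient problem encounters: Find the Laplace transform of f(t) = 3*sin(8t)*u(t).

Standard pair: sin(wt)*u(t) <-> w/(s^2+w^2)
With w = 8: L{3*sin(8t)*u(t)} = 24/(s^2+64)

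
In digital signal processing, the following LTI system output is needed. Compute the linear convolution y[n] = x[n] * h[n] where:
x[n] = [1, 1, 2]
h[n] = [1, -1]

y[n] = sum_k x[k]*h[n-k]. Output length = len(x) + len(h) - 1 = 3 + 2 - 1 = 4.
y[0] = 1*1 = 1
y[1] = 1*1 + 1*-1 = 0
y[2] = 2*1 + 1*-1 = 1
y[3] = 2*-1 = -2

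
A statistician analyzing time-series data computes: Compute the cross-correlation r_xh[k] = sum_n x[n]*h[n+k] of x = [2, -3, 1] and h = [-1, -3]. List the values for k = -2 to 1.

Both sequences indexed from 0 and zero outside their support.
Lags with overlap: k = -2 to 1.
  r_xh[-2] = x[2]*h[0] = -1
  r_xh[-1] = x[1]*h[0] + x[2]*h[1] = 0
  r_xh[0] = x[0]*h[0] + x[1]*h[1] = 7
  r_xh[1] = x[0]*h[1] = -6
r_xh = [-1, 0, 7, -6] (for k = -2, ..., 1)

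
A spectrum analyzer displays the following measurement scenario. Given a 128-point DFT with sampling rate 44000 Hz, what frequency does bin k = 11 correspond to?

The frequency of DFT bin k is: f_k = k * f_s / N
f_11 = 11 * 44000 / 128 = 15125/4 Hz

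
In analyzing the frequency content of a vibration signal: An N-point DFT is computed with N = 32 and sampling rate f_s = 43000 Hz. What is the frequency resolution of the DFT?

DFT frequency resolution = f_s / N
= 43000 / 32 = 5375/4 Hz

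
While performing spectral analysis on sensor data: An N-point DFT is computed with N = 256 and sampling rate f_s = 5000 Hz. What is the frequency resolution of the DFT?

DFT frequency resolution = f_s / N
= 5000 / 256 = 625/32 Hz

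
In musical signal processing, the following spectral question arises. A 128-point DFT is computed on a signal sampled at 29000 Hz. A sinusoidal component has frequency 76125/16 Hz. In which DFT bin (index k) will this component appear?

DFT frequency resolution = f_s/N = 29000/128 = 3625/16 Hz
Bin index k = f_signal / resolution = 76125/16 / 3625/16 = 21
The signal frequency 76125/16 Hz falls in DFT bin k = 21.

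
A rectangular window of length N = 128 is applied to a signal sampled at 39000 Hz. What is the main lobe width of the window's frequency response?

For a rectangular window of length N,
the main lobe width in frequency is 2*f_s/N.
= 2*39000/128 = 4875/8 Hz
This determines the minimum frequency separation for resolving two sinusoids.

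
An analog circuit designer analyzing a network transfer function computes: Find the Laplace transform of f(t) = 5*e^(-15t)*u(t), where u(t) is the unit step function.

Standard Laplace transform pair:
e^(-at)*u(t) <-> 1/(s+a)
With a = 15: L{5*e^(-15t)*u(t)} = 5/(s+15), ROC: Re(s) > -15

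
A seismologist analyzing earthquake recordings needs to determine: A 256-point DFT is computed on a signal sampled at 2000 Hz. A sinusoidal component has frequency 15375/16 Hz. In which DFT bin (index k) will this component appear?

DFT frequency resolution = f_s/N = 2000/256 = 125/16 Hz
Bin index k = f_signal / resolution = 15375/16 / 125/16 = 123
The signal frequency 15375/16 Hz falls in DFT bin k = 123.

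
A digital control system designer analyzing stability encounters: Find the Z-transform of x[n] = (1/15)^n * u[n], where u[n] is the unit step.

The Z-transform of a^n * u[n] is z/(z-a) for |z| > |a|.
Here a = 1/15, so X(z) = z/(z - (1/15)) = 15z/(15z - 1)
ROC: |z| > 1/15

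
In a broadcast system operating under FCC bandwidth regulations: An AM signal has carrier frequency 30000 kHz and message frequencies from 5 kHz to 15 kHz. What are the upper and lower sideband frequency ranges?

Upper sideband (USB) = fc + [fm_low, fm_high] = 30000 + [5, 15] = [30005, 30015] kHz
Lower sideband (LSB) = fc - [fm_high, fm_low] = 30000 - [15, 5] = [29985, 29995] kHz
Total occupied spectrum: 29985 kHz to 30015 kHz (plus carrier at 30000 kHz)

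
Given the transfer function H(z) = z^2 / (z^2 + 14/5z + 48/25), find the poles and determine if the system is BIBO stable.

Poles are roots of the denominator: z^2 + 14/5z + 48/25 = 0.
Quadratic formula: z = [-(14/5) +/- sqrt((14/5)^2 - 4*(48/25))] / 2
Discriminant = 196/25 - 192/25 = 4/25; sqrt = 2/5.
z = (-14/5 +/- 2/5) / 2 => z = -6/5 or z = -8/5.
|p1| = 8/5, |p2| = 6/5.
For BIBO stability, all poles must lie inside the unit circle (|p| < 1).
System is UNSTABLE since at least one |p| >= 1.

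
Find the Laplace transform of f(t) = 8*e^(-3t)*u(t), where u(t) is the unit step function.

Standard Laplace transform pair:
e^(-at)*u(t) <-> 1/(s+a)
With a = 3: L{8*e^(-3t)*u(t)} = 8/(s+3), ROC: Re(s) > -3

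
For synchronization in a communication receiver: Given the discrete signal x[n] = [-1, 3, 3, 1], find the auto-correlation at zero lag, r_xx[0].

The auto-correlation at zero lag r_xx[0] equals the signal energy.
r_xx[0] = sum of x[n]^2 = (-1)^2 + 3^2 + 3^2 + 1^2
= 1 + 9 + 9 + 1 = 20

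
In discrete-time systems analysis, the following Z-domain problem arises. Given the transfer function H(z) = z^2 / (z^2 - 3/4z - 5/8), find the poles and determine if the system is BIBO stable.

Poles are roots of the denominator: z^2 - 3/4z - 5/8 = 0.
Quadratic formula: z = [-(-3/4) +/- sqrt((-3/4)^2 - 4*(-5/8))] / 2
Discriminant = 9/16 + 5/2 = 49/16; sqrt = 7/4.
z = (3/4 +/- 7/4) / 2 => z = 5/4 or z = -1/2.
|p1| = 5/4, |p2| = 1/2.
For BIBO stability, all poles must lie inside the unit circle (|p| < 1).
System is UNSTABLE since at least one |p| >= 1.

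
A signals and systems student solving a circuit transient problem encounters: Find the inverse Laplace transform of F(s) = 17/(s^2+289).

Standard pair: w/(s^2+w^2) <-> sin(wt)*u(t)
Recognize w^2 = 289, so w = 17; numerator 17 = 1*17.
f(t) = sin(17t)*u(t)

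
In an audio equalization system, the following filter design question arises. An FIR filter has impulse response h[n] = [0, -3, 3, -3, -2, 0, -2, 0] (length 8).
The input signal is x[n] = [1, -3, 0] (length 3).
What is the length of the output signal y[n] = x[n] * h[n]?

For linear convolution, the output length is:
len(y) = len(x) + len(h) - 1 = 3 + 8 - 1 = 10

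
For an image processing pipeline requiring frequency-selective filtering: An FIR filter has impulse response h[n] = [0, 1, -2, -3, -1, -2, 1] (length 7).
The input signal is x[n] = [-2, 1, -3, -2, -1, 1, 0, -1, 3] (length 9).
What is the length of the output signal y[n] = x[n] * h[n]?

For linear convolution, the output length is:
len(y) = len(x) + len(h) - 1 = 9 + 7 - 1 = 15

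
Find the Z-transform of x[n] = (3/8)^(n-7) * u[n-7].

Time-shifting property: if X(z) = Z{x[n]}, then Z{x[n-d]} = z^(-d) * X(z)
X(z) = z/(z - 3/8) for x[n] = (3/8)^n * u[n]
Z{x[n-7]} = z^(-7) * z/(z - 3/8) = z^(-6)/(z - 3/8)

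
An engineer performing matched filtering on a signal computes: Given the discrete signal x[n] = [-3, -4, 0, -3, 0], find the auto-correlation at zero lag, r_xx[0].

The auto-correlation at zero lag r_xx[0] equals the signal energy.
r_xx[0] = sum of x[n]^2 = (-3)^2 + (-4)^2 + 0^2 + (-3)^2 + 0^2
= 9 + 16 + 0 + 9 + 0 = 34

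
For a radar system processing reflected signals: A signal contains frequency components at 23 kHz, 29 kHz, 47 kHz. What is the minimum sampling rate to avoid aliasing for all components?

The highest frequency component is f_max = 47 kHz.
Nyquist rate = 2 * f_max = 2 * 47 kHz = 94 kHz.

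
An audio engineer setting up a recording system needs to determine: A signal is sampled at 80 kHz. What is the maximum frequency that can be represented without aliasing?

The maximum frequency that can be represented without aliasing
is the Nyquist frequency: f_max = f_s / 2 = 80 kHz / 2 = 40 kHz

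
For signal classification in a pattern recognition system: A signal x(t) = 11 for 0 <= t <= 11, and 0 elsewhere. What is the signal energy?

Energy = integral of |x(t)|^2 dt over the signal duration
= 11^2 * 11 = 121 * 11 = 1331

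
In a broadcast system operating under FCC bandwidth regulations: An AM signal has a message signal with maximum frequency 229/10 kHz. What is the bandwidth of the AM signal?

In AM (double-sideband), the bandwidth is twice the message frequency.
BW = 2 * f_m = 2 * 229/10 kHz = 229/5 kHz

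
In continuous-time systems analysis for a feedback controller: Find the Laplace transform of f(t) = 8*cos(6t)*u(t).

Standard pair: cos(wt)*u(t) <-> s/(s^2+w^2)
With w = 6: L{8*cos(6t)*u(t)} = 8s/(s^2+36)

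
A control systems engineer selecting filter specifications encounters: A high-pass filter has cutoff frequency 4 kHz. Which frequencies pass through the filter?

A high-pass filter passes all frequencies above the cutoff frequency 4 kHz and attenuates lower frequencies.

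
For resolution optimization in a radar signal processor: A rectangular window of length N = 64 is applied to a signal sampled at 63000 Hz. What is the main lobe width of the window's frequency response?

For a rectangular window of length N,
the main lobe width in frequency is 2*f_s/N.
= 2*63000/64 = 7875/4 Hz
This determines the minimum frequency separation for resolving two sinusoids.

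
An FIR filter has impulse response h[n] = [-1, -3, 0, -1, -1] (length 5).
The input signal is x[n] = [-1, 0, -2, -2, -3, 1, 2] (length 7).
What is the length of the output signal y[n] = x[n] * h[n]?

For linear convolution, the output length is:
len(y) = len(x) + len(h) - 1 = 7 + 5 - 1 = 11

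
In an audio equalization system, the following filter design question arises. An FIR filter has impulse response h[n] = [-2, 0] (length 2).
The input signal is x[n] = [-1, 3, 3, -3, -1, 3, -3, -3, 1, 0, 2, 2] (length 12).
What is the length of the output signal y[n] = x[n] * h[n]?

For linear convolution, the output length is:
len(y) = len(x) + len(h) - 1 = 12 + 2 - 1 = 13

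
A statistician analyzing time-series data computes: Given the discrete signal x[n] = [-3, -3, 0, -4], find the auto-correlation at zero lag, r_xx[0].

The auto-correlation at zero lag r_xx[0] equals the signal energy.
r_xx[0] = sum of x[n]^2 = (-3)^2 + (-3)^2 + 0^2 + (-4)^2
= 9 + 9 + 0 + 16 = 34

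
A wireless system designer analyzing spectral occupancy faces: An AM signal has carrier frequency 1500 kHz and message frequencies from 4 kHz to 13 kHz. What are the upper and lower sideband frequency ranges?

Upper sideband (USB) = fc + [fm_low, fm_high] = 1500 + [4, 13] = [1504, 1513] kHz
Lower sideband (LSB) = fc - [fm_high, fm_low] = 1500 - [13, 4] = [1487, 1496] kHz
Total occupied spectrum: 1487 kHz to 1513 kHz (plus carrier at 1500 kHz)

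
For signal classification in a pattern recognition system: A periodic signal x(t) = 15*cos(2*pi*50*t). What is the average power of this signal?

Average power of A*cos(wt) is A^2/2.
P = 15^2 / 2 = 225/2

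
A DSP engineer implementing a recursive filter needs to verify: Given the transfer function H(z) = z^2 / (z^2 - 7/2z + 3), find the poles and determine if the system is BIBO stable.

Poles are roots of the denominator: z^2 - 7/2z + 3 = 0.
Quadratic formula: z = [-(-7/2) +/- sqrt((-7/2)^2 - 4*(3))] / 2
Discriminant = 49/4 - 12 = 1/4; sqrt = 1/2.
z = (7/2 +/- 1/2) / 2 => z = 2 or z = 3/2.
|p1| = 3/2, |p2| = 2.
For BIBO stability, all poles must lie inside the unit circle (|p| < 1).
System is UNSTABLE since at least one |p| >= 1.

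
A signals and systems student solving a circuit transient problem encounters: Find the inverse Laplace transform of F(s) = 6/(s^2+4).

Standard pair: w/(s^2+w^2) <-> sin(wt)*u(t)
Recognize w^2 = 4, so w = 2; numerator 6 = 3*2.
f(t) = 3*sin(2t)*u(t)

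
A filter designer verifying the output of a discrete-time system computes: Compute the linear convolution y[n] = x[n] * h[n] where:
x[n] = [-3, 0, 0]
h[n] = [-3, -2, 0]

y[n] = sum_k x[k]*h[n-k]. Output length = len(x) + len(h) - 1 = 3 + 3 - 1 = 5.
y[0] = -3*-3 = 9
y[1] = 0*-3 + -3*-2 = 6
y[2] = 0*-3 + 0*-2 + -3*0 = 0
y[3] = 0*-2 + 0*0 = 0
y[4] = 0*0 = 0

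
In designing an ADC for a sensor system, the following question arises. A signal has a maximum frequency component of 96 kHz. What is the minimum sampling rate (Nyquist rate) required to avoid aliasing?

By the Nyquist-Shannon sampling theorem,
the minimum sampling rate (Nyquist rate) must be at least 2 * f_max.
Nyquist rate = 2 * 96 kHz = 192 kHz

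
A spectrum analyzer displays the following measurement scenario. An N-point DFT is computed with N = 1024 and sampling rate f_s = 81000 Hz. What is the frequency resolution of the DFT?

DFT frequency resolution = f_s / N
= 81000 / 1024 = 10125/128 Hz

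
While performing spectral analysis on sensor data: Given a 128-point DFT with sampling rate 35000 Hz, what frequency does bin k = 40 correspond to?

The frequency of DFT bin k is: f_k = k * f_s / N
f_40 = 40 * 35000 / 128 = 21875/2 Hz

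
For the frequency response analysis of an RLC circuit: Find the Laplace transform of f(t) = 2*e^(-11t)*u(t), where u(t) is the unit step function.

Standard Laplace transform pair:
e^(-at)*u(t) <-> 1/(s+a)
With a = 11: L{2*e^(-11t)*u(t)} = 2/(s+11), ROC: Re(s) > -11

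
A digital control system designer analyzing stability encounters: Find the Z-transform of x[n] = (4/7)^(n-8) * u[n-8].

Time-shifting property: if X(z) = Z{x[n]}, then Z{x[n-d]} = z^(-d) * X(z)
X(z) = z/(z - 4/7) for x[n] = (4/7)^n * u[n]
Z{x[n-8]} = z^(-8) * z/(z - 4/7) = z^(-7)/(z - 4/7)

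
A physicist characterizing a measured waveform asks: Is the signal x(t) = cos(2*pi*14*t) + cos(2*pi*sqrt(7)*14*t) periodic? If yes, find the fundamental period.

f1 = 14 Hz, f2 = 14*sqrt(7) Hz
Ratio f2/f1 = sqrt(7), which is irrational.
Since the frequency ratio is irrational, no common period exists.
The signal is not periodic.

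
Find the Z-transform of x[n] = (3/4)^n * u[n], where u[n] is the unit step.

The Z-transform of a^n * u[n] is z/(z-a) for |z| > |a|.
Here a = 3/4, so X(z) = z/(z - (3/4)) = 4z/(4z - 3)
ROC: |z| > 3/4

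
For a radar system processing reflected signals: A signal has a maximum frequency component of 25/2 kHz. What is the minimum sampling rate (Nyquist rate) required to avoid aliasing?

By the Nyquist-Shannon sampling theorem,
the minimum sampling rate (Nyquist rate) must be at least 2 * f_max.
Nyquist rate = 2 * 25/2 kHz = 25 kHz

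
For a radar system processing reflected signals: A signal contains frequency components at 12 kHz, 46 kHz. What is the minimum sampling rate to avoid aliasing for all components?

The highest frequency component is f_max = 46 kHz.
Nyquist rate = 2 * f_max = 2 * 46 kHz = 92 kHz.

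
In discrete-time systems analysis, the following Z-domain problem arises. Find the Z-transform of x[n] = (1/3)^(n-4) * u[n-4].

Time-shifting property: if X(z) = Z{x[n]}, then Z{x[n-d]} = z^(-d) * X(z)
X(z) = z/(z - 1/3) for x[n] = (1/3)^n * u[n]
Z{x[n-4]} = z^(-4) * z/(z - 1/3) = z^(-3)/(z - 1/3)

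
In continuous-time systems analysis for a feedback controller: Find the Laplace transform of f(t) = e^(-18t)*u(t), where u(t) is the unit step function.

Standard Laplace transform pair:
e^(-at)*u(t) <-> 1/(s+a)
With a = 18: L{e^(-18t)*u(t)} = 1/(s+18), ROC: Re(s) > -18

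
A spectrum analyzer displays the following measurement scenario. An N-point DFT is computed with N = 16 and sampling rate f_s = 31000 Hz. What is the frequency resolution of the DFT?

DFT frequency resolution = f_s / N
= 31000 / 16 = 3875/2 Hz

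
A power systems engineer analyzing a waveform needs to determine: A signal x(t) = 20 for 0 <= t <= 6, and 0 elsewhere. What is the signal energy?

Energy = integral of |x(t)|^2 dt over the signal duration
= 20^2 * 6 = 400 * 6 = 2400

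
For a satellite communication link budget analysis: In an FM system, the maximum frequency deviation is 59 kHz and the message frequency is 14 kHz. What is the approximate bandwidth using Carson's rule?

Carson's rule: BW = 2*(delta_f + f_m)
= 2*(59 + 14) kHz = 146 kHz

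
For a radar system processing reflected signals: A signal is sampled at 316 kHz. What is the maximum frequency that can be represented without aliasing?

The maximum frequency that can be represented without aliasing
is the Nyquist frequency: f_max = f_s / 2 = 316 kHz / 2 = 158 kHz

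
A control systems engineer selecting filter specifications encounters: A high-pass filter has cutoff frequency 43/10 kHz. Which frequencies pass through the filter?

A high-pass filter passes all frequencies above the cutoff frequency 43/10 kHz and attenuates lower frequencies.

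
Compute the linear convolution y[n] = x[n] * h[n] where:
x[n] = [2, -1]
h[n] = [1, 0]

y[n] = sum_k x[k]*h[n-k]. Output length = len(x) + len(h) - 1 = 2 + 2 - 1 = 3.
y[0] = 2*1 = 2
y[1] = -1*1 + 2*0 = -1
y[2] = -1*0 = 0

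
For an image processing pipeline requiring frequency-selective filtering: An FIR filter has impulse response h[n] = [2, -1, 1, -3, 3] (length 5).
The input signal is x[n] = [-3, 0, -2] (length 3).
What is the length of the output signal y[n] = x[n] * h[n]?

For linear convolution, the output length is:
len(y) = len(x) + len(h) - 1 = 3 + 5 - 1 = 7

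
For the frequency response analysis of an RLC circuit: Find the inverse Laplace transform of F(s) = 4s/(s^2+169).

Standard pair: s/(s^2+w^2) <-> cos(wt)*u(t)
With k=4, w=13: f(t) = 4*cos(13t)*u(t)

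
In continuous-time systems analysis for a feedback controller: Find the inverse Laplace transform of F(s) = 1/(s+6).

Standard pair: k/(s+a) <-> k*e^(-at)*u(t)
With k=1, a=6: f(t) = e^(-6t)*u(t)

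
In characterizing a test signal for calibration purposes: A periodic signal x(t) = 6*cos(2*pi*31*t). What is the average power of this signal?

Average power of A*cos(wt) is A^2/2.
P = 6^2 / 2 = 36/2 = 18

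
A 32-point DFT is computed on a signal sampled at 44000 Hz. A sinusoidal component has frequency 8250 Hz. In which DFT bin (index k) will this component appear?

DFT frequency resolution = f_s/N = 44000/32 = 1375 Hz
Bin index k = f_signal / resolution = 8250 / 1375 = 6
The signal frequency 8250 Hz falls in DFT bin k = 6.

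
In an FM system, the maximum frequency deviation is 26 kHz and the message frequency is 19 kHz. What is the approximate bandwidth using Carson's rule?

Carson's rule: BW = 2*(delta_f + f_m)
= 2*(26 + 19) kHz = 90 kHz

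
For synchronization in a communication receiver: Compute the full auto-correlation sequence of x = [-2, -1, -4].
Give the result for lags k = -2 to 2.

r_xx[k] = sum_m x[m]*x[m+k], indexed from 0, for k = -2 to 2:
  r_xx[-2] = x[2]*x[0] = 8
  r_xx[-1] = x[1]*x[0] + x[2]*x[1] = 6
  r_xx[0] = x[0]*x[0] + x[1]*x[1] + x[2]*x[2] = 21
  r_xx[1] = x[0]*x[1] + x[1]*x[2] = 6
  r_xx[2] = x[0]*x[2] = 8
r_xx = [8, 6, 21, 6, 8]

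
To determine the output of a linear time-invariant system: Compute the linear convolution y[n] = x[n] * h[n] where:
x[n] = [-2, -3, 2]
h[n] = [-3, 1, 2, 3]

y[n] = sum_k x[k]*h[n-k]. Output length = len(x) + len(h) - 1 = 3 + 4 - 1 = 6.
y[0] = -2*-3 = 6
y[1] = -3*-3 + -2*1 = 7
y[2] = 2*-3 + -3*1 + -2*2 = -13
y[3] = 2*1 + -3*2 + -2*3 = -10
y[4] = 2*2 + -3*3 = -5
y[5] = 2*3 = 6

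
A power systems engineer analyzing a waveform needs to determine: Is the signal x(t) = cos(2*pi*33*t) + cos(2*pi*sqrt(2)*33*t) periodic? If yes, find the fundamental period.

f1 = 33 Hz, f2 = 33*sqrt(2) Hz
Ratio f2/f1 = sqrt(2), which is irrational.
Since the frequency ratio is irrational, no common period exists.
The signal is not periodic.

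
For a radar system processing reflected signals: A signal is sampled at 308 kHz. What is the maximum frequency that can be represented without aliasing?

The maximum frequency that can be represented without aliasing
is the Nyquist frequency: f_max = f_s / 2 = 308 kHz / 2 = 154 kHz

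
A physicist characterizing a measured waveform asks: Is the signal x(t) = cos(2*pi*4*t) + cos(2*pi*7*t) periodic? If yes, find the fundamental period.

f1 = 4 Hz, f2 = 7 Hz
Period T1 = 1/4, T2 = 1/7
Ratio T1/T2 = 7/4, which is rational.
The signal is periodic with fundamental period T = 1/GCD(4,7) = 1 s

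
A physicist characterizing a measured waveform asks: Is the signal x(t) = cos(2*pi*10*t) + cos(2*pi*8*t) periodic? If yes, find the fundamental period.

f1 = 10 Hz, f2 = 8 Hz
Period T1 = 1/10, T2 = 1/8
Ratio T1/T2 = 8/10, which is rational.
The signal is periodic with fundamental period T = 1/GCD(10,8) = 1/2 s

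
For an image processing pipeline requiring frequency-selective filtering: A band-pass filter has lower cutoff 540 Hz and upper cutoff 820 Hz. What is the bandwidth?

Bandwidth = f_high - f_low
= 820 Hz - 540 Hz = 280 Hz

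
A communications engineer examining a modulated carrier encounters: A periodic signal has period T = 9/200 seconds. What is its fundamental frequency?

The fundamental frequency is the reciprocal of the period.
f = 1/T = 1/(9/200) = 200/9 Hz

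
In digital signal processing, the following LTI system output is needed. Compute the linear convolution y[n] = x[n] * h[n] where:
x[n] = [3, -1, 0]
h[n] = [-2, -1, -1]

y[n] = sum_k x[k]*h[n-k]. Output length = len(x) + len(h) - 1 = 3 + 3 - 1 = 5.
y[0] = 3*-2 = -6
y[1] = -1*-2 + 3*-1 = -1
y[2] = 0*-2 + -1*-1 + 3*-1 = -2
y[3] = 0*-1 + -1*-1 = 1
y[4] = 0*-1 = 0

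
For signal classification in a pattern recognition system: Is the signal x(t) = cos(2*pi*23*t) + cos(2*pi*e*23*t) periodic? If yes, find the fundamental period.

f1 = 23 Hz, f2 = 23*e Hz
Ratio f2/f1 = e, which is irrational.
Since the frequency ratio is irrational, no common period exists.
The signal is not periodic.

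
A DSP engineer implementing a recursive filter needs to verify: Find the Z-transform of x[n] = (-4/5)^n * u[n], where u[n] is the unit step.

The Z-transform of a^n * u[n] is z/(z-a) for |z| > |a|.
Here a = -4/5, so X(z) = z/(z - (-4/5)) = 5z/(5z + 4)
ROC: |z| > 4/5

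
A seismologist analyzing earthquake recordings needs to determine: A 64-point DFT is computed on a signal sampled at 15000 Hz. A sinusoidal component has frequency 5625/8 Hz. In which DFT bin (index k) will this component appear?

DFT frequency resolution = f_s/N = 15000/64 = 1875/8 Hz
Bin index k = f_signal / resolution = 5625/8 / 1875/8 = 3
The signal frequency 5625/8 Hz falls in DFT bin k = 3.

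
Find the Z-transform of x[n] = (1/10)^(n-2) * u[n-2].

Time-shifting property: if X(z) = Z{x[n]}, then Z{x[n-d]} = z^(-d) * X(z)
X(z) = z/(z - 1/10) for x[n] = (1/10)^n * u[n]
Z{x[n-2]} = z^(-2) * z/(z - 1/10) = z^(-1)/(z - 1/10)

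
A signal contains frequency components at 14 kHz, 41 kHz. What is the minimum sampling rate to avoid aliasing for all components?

The highest frequency component is f_max = 41 kHz.
Nyquist rate = 2 * f_max = 2 * 41 kHz = 82 kHz.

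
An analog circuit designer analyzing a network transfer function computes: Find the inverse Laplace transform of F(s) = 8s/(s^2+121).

Standard pair: s/(s^2+w^2) <-> cos(wt)*u(t)
With k=8, w=11: f(t) = 8*cos(11t)*u(t)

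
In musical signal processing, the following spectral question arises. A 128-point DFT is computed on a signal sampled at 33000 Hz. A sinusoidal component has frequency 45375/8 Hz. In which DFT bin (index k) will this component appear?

DFT frequency resolution = f_s/N = 33000/128 = 4125/16 Hz
Bin index k = f_signal / resolution = 45375/8 / 4125/16 = 22
The signal frequency 45375/8 Hz falls in DFT bin k = 22.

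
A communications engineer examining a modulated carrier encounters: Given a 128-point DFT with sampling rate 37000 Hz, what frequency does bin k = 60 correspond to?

The frequency of DFT bin k is: f_k = k * f_s / N
f_60 = 60 * 37000 / 128 = 69375/4 Hz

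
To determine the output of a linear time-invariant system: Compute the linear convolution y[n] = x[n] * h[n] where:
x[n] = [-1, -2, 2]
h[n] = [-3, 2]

y[n] = sum_k x[k]*h[n-k]. Output length = len(x) + len(h) - 1 = 3 + 2 - 1 = 4.
y[0] = -1*-3 = 3
y[1] = -2*-3 + -1*2 = 4
y[2] = 2*-3 + -2*2 = -10
y[3] = 2*2 = 4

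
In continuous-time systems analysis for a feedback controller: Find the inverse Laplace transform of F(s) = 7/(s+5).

Standard pair: k/(s+a) <-> k*e^(-at)*u(t)
With k=7, a=5: f(t) = 7*e^(-5t)*u(t)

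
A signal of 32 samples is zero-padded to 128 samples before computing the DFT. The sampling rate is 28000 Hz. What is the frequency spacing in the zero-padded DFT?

Original DFT: N = 32, resolution = f_s/N = 28000/32 = 875 Hz
Zero-padded DFT: N = 128, resolution = f_s/N = 28000/128 = 875/4 Hz
Zero-padding interpolates the spectrum (finer frequency grid)
but does NOT improve the true spectral resolution (ability to resolve close frequencies).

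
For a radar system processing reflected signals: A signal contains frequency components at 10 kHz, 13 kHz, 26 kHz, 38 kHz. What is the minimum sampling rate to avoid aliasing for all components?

The highest frequency component is f_max = 38 kHz.
Nyquist rate = 2 * f_max = 2 * 38 kHz = 76 kHz.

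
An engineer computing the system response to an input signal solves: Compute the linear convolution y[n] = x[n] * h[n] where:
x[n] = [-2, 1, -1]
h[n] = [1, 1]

y[n] = sum_k x[k]*h[n-k]. Output length = len(x) + len(h) - 1 = 3 + 2 - 1 = 4.
y[0] = -2*1 = -2
y[1] = 1*1 + -2*1 = -1
y[2] = -1*1 + 1*1 = 0
y[3] = -1*1 = -1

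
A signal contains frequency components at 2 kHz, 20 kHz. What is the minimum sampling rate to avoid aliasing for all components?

The highest frequency component is f_max = 20 kHz.
Nyquist rate = 2 * f_max = 2 * 20 kHz = 40 kHz.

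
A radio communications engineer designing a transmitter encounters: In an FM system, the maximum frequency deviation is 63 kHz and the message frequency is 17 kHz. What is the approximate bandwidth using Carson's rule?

Carson's rule: BW = 2*(delta_f + f_m)
= 2*(63 + 17) kHz = 160 kHz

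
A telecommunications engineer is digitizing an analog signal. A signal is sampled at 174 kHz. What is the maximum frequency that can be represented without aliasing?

The maximum frequency that can be represented without aliasing
is the Nyquist frequency: f_max = f_s / 2 = 174 kHz / 2 = 87 kHz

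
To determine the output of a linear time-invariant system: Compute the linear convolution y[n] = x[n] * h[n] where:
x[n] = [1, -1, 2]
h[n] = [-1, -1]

y[n] = sum_k x[k]*h[n-k]. Output length = len(x) + len(h) - 1 = 3 + 2 - 1 = 4.
y[0] = 1*-1 = -1
y[1] = -1*-1 + 1*-1 = 0
y[2] = 2*-1 + -1*-1 = -1
y[3] = 2*-1 = -2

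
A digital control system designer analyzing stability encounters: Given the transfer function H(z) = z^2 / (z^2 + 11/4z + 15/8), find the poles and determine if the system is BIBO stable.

Poles are roots of the denominator: z^2 + 11/4z + 15/8 = 0.
Quadratic formula: z = [-(11/4) +/- sqrt((11/4)^2 - 4*(15/8))] / 2
Discriminant = 121/16 - 15/2 = 1/16; sqrt = 1/4.
z = (-11/4 +/- 1/4) / 2 => z = -5/4 or z = -3/2.
|p1| = 3/2, |p2| = 5/4.
For BIBO stability, all poles must lie inside the unit circle (|p| < 1).
System is UNSTABLE since at least one |p| >= 1.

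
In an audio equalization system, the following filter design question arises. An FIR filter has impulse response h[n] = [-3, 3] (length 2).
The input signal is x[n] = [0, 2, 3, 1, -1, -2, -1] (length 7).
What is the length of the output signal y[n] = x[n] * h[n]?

For linear convolution, the output length is:
len(y) = len(x) + len(h) - 1 = 7 + 2 - 1 = 8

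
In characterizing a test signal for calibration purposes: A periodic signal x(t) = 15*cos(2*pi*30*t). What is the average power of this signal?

Average power of A*cos(wt) is A^2/2.
P = 15^2 / 2 = 225/2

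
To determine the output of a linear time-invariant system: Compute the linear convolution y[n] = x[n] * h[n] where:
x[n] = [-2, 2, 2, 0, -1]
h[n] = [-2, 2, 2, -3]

y[n] = sum_k x[k]*h[n-k]. Output length = len(x) + len(h) - 1 = 5 + 4 - 1 = 8.
y[0] = -2*-2 = 4
y[1] = 2*-2 + -2*2 = -8
y[2] = 2*-2 + 2*2 + -2*2 = -4
y[3] = 0*-2 + 2*2 + 2*2 + -2*-3 = 14
y[4] = -1*-2 + 0*2 + 2*2 + 2*-3 = 0
y[5] = -1*2 + 0*2 + 2*-3 = -8
y[6] = -1*2 + 0*-3 = -2
y[7] = -1*-3 = 3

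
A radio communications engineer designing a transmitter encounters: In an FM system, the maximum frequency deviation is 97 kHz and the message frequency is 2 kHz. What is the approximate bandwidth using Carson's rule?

Carson's rule: BW = 2*(delta_f + f_m)
= 2*(97 + 2) kHz = 198 kHz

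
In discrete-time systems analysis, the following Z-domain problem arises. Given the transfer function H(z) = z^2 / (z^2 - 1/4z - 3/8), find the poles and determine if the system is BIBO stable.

Poles are roots of the denominator: z^2 - 1/4z - 3/8 = 0.
Quadratic formula: z = [-(-1/4) +/- sqrt((-1/4)^2 - 4*(-3/8))] / 2
Discriminant = 1/16 + 3/2 = 25/16; sqrt = 5/4.
z = (1/4 +/- 5/4) / 2 => z = 3/4 or z = -1/2.
|p1| = 3/4, |p2| = 1/2.
For BIBO stability, all poles must lie inside the unit circle (|p| < 1).
System is STABLE since both |p| < 1.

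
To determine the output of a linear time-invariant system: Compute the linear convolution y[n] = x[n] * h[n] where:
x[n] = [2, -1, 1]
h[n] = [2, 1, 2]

y[n] = sum_k x[k]*h[n-k]. Output length = len(x) + len(h) - 1 = 3 + 3 - 1 = 5.
y[0] = 2*2 = 4
y[1] = -1*2 + 2*1 = 0
y[2] = 1*2 + -1*1 + 2*2 = 5
y[3] = 1*1 + -1*2 = -1
y[4] = 1*2 = 2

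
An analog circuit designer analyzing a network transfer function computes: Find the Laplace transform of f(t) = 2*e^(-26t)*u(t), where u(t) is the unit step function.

Standard Laplace transform pair:
e^(-at)*u(t) <-> 1/(s+a)
With a = 26: L{2*e^(-26t)*u(t)} = 2/(s+26), ROC: Re(s) > -26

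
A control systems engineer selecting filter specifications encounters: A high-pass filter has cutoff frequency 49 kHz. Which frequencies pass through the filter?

A high-pass filter passes all frequencies above the cutoff frequency 49 kHz and attenuates lower frequencies.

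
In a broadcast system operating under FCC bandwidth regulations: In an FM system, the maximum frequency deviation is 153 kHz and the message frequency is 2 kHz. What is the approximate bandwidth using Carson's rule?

Carson's rule: BW = 2*(delta_f + f_m)
= 2*(153 + 2) kHz = 310 kHz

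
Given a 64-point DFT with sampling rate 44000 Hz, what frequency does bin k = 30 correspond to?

The frequency of DFT bin k is: f_k = k * f_s / N
f_30 = 30 * 44000 / 64 = 20625 Hz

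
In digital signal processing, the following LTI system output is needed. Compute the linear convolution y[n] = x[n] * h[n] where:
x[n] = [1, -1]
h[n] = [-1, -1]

y[n] = sum_k x[k]*h[n-k]. Output length = len(x) + len(h) - 1 = 2 + 2 - 1 = 3.
y[0] = 1*-1 = -1
y[1] = -1*-1 + 1*-1 = 0
y[2] = -1*-1 = 1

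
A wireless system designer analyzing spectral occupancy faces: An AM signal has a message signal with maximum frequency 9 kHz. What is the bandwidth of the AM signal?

In AM (double-sideband), the bandwidth is twice the message frequency.
BW = 2 * f_m = 2 * 9 kHz = 18 kHz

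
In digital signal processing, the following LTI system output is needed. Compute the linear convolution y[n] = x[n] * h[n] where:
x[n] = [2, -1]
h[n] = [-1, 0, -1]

y[n] = sum_k x[k]*h[n-k]. Output length = len(x) + len(h) - 1 = 2 + 3 - 1 = 4.
y[0] = 2*-1 = -2
y[1] = -1*-1 + 2*0 = 1
y[2] = -1*0 + 2*-1 = -2
y[3] = -1*-1 = 1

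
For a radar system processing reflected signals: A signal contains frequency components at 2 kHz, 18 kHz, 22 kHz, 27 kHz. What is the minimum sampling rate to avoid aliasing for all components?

The highest frequency component is f_max = 27 kHz.
Nyquist rate = 2 * f_max = 2 * 27 kHz = 54 kHz.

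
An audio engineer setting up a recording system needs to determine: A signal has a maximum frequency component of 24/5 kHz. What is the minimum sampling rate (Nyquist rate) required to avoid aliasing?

By the Nyquist-Shannon sampling theorem,
the minimum sampling rate (Nyquist rate) must be at least 2 * f_max.
Nyquist rate = 2 * 24/5 kHz = 48/5 kHz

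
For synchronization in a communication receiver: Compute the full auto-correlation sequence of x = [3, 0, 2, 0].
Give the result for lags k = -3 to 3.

r_xx[k] = sum_m x[m]*x[m+k], indexed from 0, for k = -3 to 3:
  r_xx[-3] = x[3]*x[0] = 0
  r_xx[-2] = x[2]*x[0] + x[3]*x[1] = 6
  r_xx[-1] = x[1]*x[0] + x[2]*x[1] + x[3]*x[2] = 0
  r_xx[0] = x[0]*x[0] + x[1]*x[1] + x[2]*x[2] + x[3]*x[3] = 13
  r_xx[1] = x[0]*x[1] + x[1]*x[2] + x[2]*x[3] = 0
  r_xx[2] = x[0]*x[2] + x[1]*x[3] = 6
  r_xx[3] = x[0]*x[3] = 0
r_xx = [0, 6, 0, 13, 0, 6, 0]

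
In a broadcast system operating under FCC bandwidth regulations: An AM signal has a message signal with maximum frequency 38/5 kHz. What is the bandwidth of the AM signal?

In AM (double-sideband), the bandwidth is twice the message frequency.
BW = 2 * f_m = 2 * 38/5 kHz = 76/5 kHz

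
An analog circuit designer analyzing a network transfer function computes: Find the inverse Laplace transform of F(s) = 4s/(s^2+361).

Standard pair: s/(s^2+w^2) <-> cos(wt)*u(t)
With k=4, w=19: f(t) = 4*cos(19t)*u(t)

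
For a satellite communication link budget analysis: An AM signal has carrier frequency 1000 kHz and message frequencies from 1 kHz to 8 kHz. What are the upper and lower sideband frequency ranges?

Upper sideband (USB) = fc + [fm_low, fm_high] = 1000 + [1, 8] = [1001, 1008] kHz
Lower sideband (LSB) = fc - [fm_high, fm_low] = 1000 - [8, 1] = [992, 999] kHz
Total occupied spectrum: 992 kHz to 1008 kHz (plus carrier at 1000 kHz)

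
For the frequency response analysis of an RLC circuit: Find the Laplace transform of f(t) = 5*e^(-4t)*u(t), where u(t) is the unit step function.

Standard Laplace transform pair:
e^(-at)*u(t) <-> 1/(s+a)
With a = 4: L{5*e^(-4t)*u(t)} = 5/(s+4), ROC: Re(s) > -4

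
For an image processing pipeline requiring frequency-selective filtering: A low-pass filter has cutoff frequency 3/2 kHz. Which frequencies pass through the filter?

A low-pass filter passes all frequencies below the cutoff frequency 3/2 kHz and attenuates higher frequencies.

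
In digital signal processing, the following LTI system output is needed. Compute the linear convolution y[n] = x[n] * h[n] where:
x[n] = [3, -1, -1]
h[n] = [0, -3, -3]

y[n] = sum_k x[k]*h[n-k]. Output length = len(x) + len(h) - 1 = 3 + 3 - 1 = 5.
y[0] = 3*0 = 0
y[1] = -1*0 + 3*-3 = -9
y[2] = -1*0 + -1*-3 + 3*-3 = -6
y[3] = -1*-3 + -1*-3 = 6
y[4] = -1*-3 = 3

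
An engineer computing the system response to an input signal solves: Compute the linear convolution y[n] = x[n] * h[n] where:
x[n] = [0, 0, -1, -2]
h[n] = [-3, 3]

y[n] = sum_k x[k]*h[n-k]. Output length = len(x) + len(h) - 1 = 4 + 2 - 1 = 5.
y[0] = 0*-3 = 0
y[1] = 0*-3 + 0*3 = 0
y[2] = -1*-3 + 0*3 = 3
y[3] = -2*-3 + -1*3 = 3
y[4] = -2*3 = -6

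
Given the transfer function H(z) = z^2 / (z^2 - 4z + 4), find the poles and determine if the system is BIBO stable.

Poles are roots of the denominator: z^2 - 4z + 4 = 0.
Quadratic formula: z = [-(-4) +/- sqrt((-4)^2 - 4*(4))] / 2
Discriminant = 16 - 16 = 0; sqrt = 0.
z = (4 +/- 0) / 2 = 2 (repeated root).
|p1| = 2, |p2| = 2.
For BIBO stability, all poles must lie inside the unit circle (|p| < 1).
System is UNSTABLE since at least one |p| >= 1.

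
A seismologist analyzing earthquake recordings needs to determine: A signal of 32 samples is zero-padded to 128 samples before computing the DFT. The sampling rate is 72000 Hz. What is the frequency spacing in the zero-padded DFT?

Original DFT: N = 32, resolution = f_s/N = 72000/32 = 2250 Hz
Zero-padded DFT: N = 128, resolution = f_s/N = 72000/128 = 1125/2 Hz
Zero-padding interpolates the spectrum (finer frequency grid)
but does NOT improve the true spectral resolution (ability to resolve close frequencies).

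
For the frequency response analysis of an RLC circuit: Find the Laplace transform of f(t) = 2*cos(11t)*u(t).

Standard pair: cos(wt)*u(t) <-> s/(s^2+w^2)
With w = 11: L{2*cos(11t)*u(t)} = 2s/(s^2+121)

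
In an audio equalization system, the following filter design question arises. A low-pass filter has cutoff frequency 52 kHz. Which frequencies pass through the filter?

A low-pass filter passes all frequencies below the cutoff frequency 52 kHz and attenuates higher frequencies.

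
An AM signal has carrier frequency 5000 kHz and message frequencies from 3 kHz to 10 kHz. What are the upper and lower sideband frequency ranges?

Upper sideband (USB) = fc + [fm_low, fm_high] = 5000 + [3, 10] = [5003, 5010] kHz
Lower sideband (LSB) = fc - [fm_high, fm_low] = 5000 - [10, 3] = [4990, 4997] kHz
Total occupied spectrum: 4990 kHz to 5010 kHz (plus carrier at 5000 kHz)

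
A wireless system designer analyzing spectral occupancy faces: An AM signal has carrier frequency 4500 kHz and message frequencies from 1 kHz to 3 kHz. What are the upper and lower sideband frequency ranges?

Upper sideband (USB) = fc + [fm_low, fm_high] = 4500 + [1, 3] = [4501, 4503] kHz
Lower sideband (LSB) = fc - [fm_high, fm_low] = 4500 - [3, 1] = [4497, 4499] kHz
Total occupied spectrum: 4497 kHz to 4503 kHz (plus carrier at 4500 kHz)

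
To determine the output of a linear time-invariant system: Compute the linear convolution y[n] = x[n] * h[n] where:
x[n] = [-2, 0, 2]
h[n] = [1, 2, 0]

y[n] = sum_k x[k]*h[n-k]. Output length = len(x) + len(h) - 1 = 3 + 3 - 1 = 5.
y[0] = -2*1 = -2
y[1] = 0*1 + -2*2 = -4
y[2] = 2*1 + 0*2 + -2*0 = 2
y[3] = 2*2 + 0*0 = 4
y[4] = 2*0 = 0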